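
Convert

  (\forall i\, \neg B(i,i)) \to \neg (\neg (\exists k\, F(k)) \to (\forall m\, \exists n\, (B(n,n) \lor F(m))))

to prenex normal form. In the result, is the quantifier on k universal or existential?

Eliminate → and ↔ using ¬ and ∨.
  \neg (\forall i\, \neg B(i,i)) \lor \neg (\neg \neg (\exists k\, F(k)) \lor (\forall m\, \exists n\, (B(n,n) \lor F(m))))
Move each ¬ inward, flipping quantifiers it crosses:
  (\exists i\, B(i,i)) \lor (\forall k\, \neg F(k)) \land (\exists m\, \forall n\, (\neg B(n,n) \land \neg F(m)))
All bound variables are already distinct, so no renaming is needed.
Pull the quantifiers to the front (each side's bound variable is not free in the other side):
  \exists i\, \forall k\, \exists m\, \forall n\, (B(i,i) \lor \neg F(k) \land \neg B(n,n) \land \neg F(m))
The quantifier \exists k sits under an odd number of negations (counting the antecedent side of each →), so it flips to \forall k.

universal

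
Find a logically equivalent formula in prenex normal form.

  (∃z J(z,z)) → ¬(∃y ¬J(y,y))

First replace A → B with ¬A ∨ B.
  ¬(∃z J(z,z)) ∨ ¬(∃y ¬J(y,y))
Drive negations inward (¬∀x A ≡ ∃x ¬A, ¬∃x A ≡ ∀x ¬A, De Morgan for ∧/∨):
  (∀z ¬J(z,z)) ∨ (∀y J(y,y))
All bound variables are already distinct, so no renaming is needed.
Extract every quantifier outward, since the variables are now distinct and don't occur free across branches:
  ∀z ∀y (¬J(z,z) ∨ J(y,y))

∀z ∀y (¬J(z,z) ∨ J(y,y))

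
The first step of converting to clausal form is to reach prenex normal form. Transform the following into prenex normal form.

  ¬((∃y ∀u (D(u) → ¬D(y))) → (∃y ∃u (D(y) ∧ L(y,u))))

Eliminate → and ↔ using ¬ and ∨.
  ¬(¬(∃y ∀u (¬D(u) ∨ ¬D(y))) ∨ (∃y ∃u (D(y) ∧ L(y,u))))
Push ¬ through the quantifiers and connectives to reach negation normal form:
  (∃y ∀u (¬D(u) ∨ ¬D(y))) ∧ (∀y ∀u (¬D(y) ∨ ¬L(y,u)))
Standardize variables apart so no two quantifiers bind the same name: y↦a, u↦s.
  (∃y ∀u (¬D(u) ∨ ¬D(y))) ∧ (∀a ∀s (¬D(a) ∨ ¬L(a,s)))
Extract every quantifier outward, since the variables are now distinct and don't occur free across branches:
  ∃y ∀u ∀a ∀s ((¬D(u) ∨ ¬D(y)) ∧ (¬D(a) ∨ ¬L(a,s)))

∃y ∀u ∀a ∀s ((¬D(u) ∨ ¬D(y)) ∧ (¬D(a) ∨ ¬L(a,s)))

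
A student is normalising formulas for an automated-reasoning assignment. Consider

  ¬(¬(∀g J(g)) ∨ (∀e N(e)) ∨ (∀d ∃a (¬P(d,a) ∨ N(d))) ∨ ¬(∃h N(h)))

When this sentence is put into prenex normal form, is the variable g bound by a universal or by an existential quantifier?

Push ¬ through the quantifiers and connectives to reach negation normal form:
  (∀g J(g)) ∧ (∃e ¬N(e)) ∧ (∃d ∀a (P(d,a) ∧ ¬N(d))) ∧ (∃h N(h))
All bound variables are already distinct, so no renaming is needed.
Pull the quantifiers to the front (each side's bound variable is not free in the other side):
  ∀g ∃e ∃d ∀a ∃h (J(g) ∧ ¬N(e) ∧ P(d,a) ∧ ¬N(d) ∧ N(h))
The quantifier ∀g sits under an even number of negations, so it remains universal.

universal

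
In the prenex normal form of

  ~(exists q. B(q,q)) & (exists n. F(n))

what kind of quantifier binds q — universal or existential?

Push ¬ through the quantifiers and connectives to reach negation normal form:
  (forall q. ~B(q,q)) & (exists n. F(n))
Finally move all quantifiers to the prefix:
  forall q. exists n. (~B(q,q) & F(n))
The quantifier exists q sits under an odd number of negations, so it flips to forall q.

universal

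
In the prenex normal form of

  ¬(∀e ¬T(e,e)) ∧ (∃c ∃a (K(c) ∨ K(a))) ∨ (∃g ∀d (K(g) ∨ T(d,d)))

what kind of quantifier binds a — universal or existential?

Push ¬ through the quantifiers and connectives to reach negation normal form:
  (∃e T(e,e)) ∧ (∃c ∃a (K(c) ∨ K(a))) ∨ (∃g ∀d (K(g) ∨ T(d,d)))
Extract every quantifier outward, since the variables are now distinct and don't occur free across branches:
  ∃e ∃c ∃a ∃g ∀d (T(e,e) ∧ (K(c) ∨ K(a)) ∨ K(g) ∨ T(d,d))
The quantifier ∃a sits under an even number of negations, so it remains existential.

existential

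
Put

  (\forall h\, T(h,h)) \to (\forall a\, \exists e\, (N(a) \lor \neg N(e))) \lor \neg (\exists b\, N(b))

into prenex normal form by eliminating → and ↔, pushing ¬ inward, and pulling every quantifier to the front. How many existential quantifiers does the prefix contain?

2

Eliminate → and ↔ using ¬ and ∨.
  \neg (\forall h\, T(h,h)) \lor (\forall a\, \exists e\, (N(a) \lor \neg N(e))) \lor \neg (\exists b\, N(b))
Push ¬ through the quantifiers and connectives to reach negation normal form:
  (\exists h\, \neg T(h,h)) \lor (\forall a\, \exists e\, (N(a) \lor \neg N(e))) \lor (\forall b\, \neg N(b))
All bound variables are already distinct, so no renaming is needed.
Pull the quantifiers to the front (each side's bound variable is not free in the other side):
  \exists h\, \forall a\, \exists e\, \forall b\, (\neg T(h,h) \lor N(a) \lor \neg N(e) \lor \neg N(b))
The prefix is \exists h \forall a \exists e \forall b: 2 universal, 2 existential.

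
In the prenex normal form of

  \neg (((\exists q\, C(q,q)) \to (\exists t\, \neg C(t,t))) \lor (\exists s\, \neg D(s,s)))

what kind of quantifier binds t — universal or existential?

Eliminate → and ↔ using ¬ and ∨.
  \neg (\neg (\exists q\, C(q,q)) \lor (\exists t\, \neg C(t,t)) \lor (\exists s\, \neg D(s,s)))
Drive negations inward (¬∀x A ≡ ∃x ¬A, ¬∃x A ≡ ∀x ¬A, De Morgan for ∧/∨):
  (\exists q\, C(q,q)) \land (\forall t\, C(t,t)) \land (\forall s\, D(s,s))
Extract every quantifier outward, since the variables are now distinct and don't occur free across branches:
  \exists q\, \forall t\, \forall s\, (C(q,q) \land C(t,t) \land D(s,s))
The quantifier \exists t sits under an odd number of negations (counting the antecedent side of each →), so it flips to \forall t.

universal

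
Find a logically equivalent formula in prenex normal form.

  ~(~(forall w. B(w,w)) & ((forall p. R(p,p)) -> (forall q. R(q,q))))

Eliminate → and ↔ using ¬ and ∨.
  ~(~(forall w. B(w,w)) & (~(forall p. R(p,p)) | (forall q. R(q,q))))
Move each ¬ inward, flipping quantifiers it crosses:
  (forall w. B(w,w)) | (forall p. R(p,p)) & (exists q. ~R(q,q))
All bound variables are already distinct, so no renaming is needed.
Finally move all quantifiers to the prefix:
  forall w. forall p. exists q. (B(w,w) | R(p,p) & ~R(q,q))

forall w. forall p. exists q. (B(w,w) | R(p,p) & ~R(q,q))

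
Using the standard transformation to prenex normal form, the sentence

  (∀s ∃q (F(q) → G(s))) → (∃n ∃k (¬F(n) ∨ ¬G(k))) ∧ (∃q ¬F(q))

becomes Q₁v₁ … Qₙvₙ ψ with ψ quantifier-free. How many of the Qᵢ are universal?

Rewrite implications/biconditionals: A → B as ¬A ∨ B.
  ¬(∀s ∃q (¬F(q) ∨ G(s))) ∨ (∃n ∃k (¬F(n) ∨ ¬G(k))) ∧ (∃q ¬F(q))
Drive negations inward (¬∀x A ≡ ∃x ¬A, ¬∃x A ≡ ∀x ¬A, De Morgan for ∧/∨):
  (∃s ∀q (F(q) ∧ ¬G(s))) ∨ (∃n ∃k (¬F(n) ∨ ¬G(k))) ∧ (∃q ¬F(q))
Rename bound variables to avoid capture: q↦u.
  (∃s ∀q (F(q) ∧ ¬G(s))) ∨ (∃n ∃k (¬F(n) ∨ ¬G(k))) ∧ (∃u ¬F(u))
Extract every quantifier outward, since the variables are now distinct and don't occur free across branches:
  ∃s ∀q ∃n ∃k ∃u (F(q) ∧ ¬G(s) ∨ (¬F(n) ∨ ¬G(k)) ∧ ¬F(u))
The prefix is ∃s ∀q ∃n ∃k ∃u: 1 universal, 4 existential.

1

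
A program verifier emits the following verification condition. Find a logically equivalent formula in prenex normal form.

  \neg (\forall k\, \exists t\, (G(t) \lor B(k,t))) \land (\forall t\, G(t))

\exists k\, \forall t\, \forall q\, (\neg G(t) \land \neg B(k,t) \land G(q))

Move each ¬ inward, flipping quantifiers it crosses:
  (\exists k\, \forall t\, (\neg G(t) \land \neg B(k,t))) \land (\forall t\, G(t))
Give each quantifier a distinct variable: t↦q.
  (\exists k\, \forall t\, (\neg G(t) \land \neg B(k,t))) \land (\forall q\, G(q))
Finally move all quantifiers to the prefix:
  \exists k\, \forall t\, \forall q\, (\neg G(t) \land \neg B(k,t) \land G(q))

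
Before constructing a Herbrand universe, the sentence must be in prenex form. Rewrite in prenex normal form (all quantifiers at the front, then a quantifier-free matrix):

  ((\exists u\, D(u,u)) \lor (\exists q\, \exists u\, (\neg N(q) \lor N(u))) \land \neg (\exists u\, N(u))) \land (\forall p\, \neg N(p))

\exists u\, \exists q\, \exists u1\, \forall t\, \forall p\, ((D(u,u) \lor (\neg N(q) \lor N(u1)) \land \neg N(t)) \land \neg N(p))

Drive negations inward (¬∀x A ≡ ∃x ¬A, ¬∃x A ≡ ∀x ¬A, De Morgan for ∧/∨):
  ((\exists u\, D(u,u)) \lor (\exists q\, \exists u\, (\neg N(q) \lor N(u))) \land (\forall u\, \neg N(u))) \land (\forall p\, \neg N(p))
Standardize variables apart so no two quantifiers bind the same name: u↦u1, u↦t.
  ((\exists u\, D(u,u)) \lor (\exists q\, \exists u1\, (\neg N(q) \lor N(u1))) \land (\forall t\, \neg N(t))) \land (\forall p\, \neg N(p))
Extract every quantifier outward, since the variables are now distinct and don't occur free across branches:
  \exists u\, \exists q\, \exists u1\, \forall t\, \forall p\, ((D(u,u) \lor (\neg N(q) \lor N(u1)) \land \neg N(t)) \land \neg N(p))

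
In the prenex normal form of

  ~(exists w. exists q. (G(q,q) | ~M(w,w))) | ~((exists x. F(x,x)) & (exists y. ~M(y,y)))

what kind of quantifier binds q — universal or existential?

Drive negations inward (¬∀x A ≡ ∃x ¬A, ¬∃x A ≡ ∀x ¬A, De Morgan for ∧/∨):
  (forall w. forall q. (~G(q,q) & M(w,w))) | (forall x. ~F(x,x)) | (forall y. M(y,y))
All bound variables are already distinct, so no renaming is needed.
Pull the quantifiers to the front (each side's bound variable is not free in the other side):
  forall w. forall q. forall x. forall y. (~G(q,q) & M(w,w) | ~F(x,x) | M(y,y))
The quantifier exists q sits under an odd number of negations, so it flips to forall q.

universal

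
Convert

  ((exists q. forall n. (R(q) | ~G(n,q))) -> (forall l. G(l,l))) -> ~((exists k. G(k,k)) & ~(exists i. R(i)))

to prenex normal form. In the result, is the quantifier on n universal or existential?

Eliminate → and ↔ using ¬ and ∨.
  ~(~(exists q. forall n. (R(q) | ~G(n,q))) | (forall l. G(l,l))) | ~((exists k. G(k,k)) & ~(exists i. R(i)))
Move each ¬ inward, flipping quantifiers it crosses:
  (exists q. forall n. (R(q) | ~G(n,q))) & (exists l. ~G(l,l)) | (forall k. ~G(k,k)) | (exists i. R(i))
All bound variables are already distinct, so no renaming is needed.
Finally move all quantifiers to the prefix:
  exists q. forall n. exists l. forall k. exists i. ((R(q) | ~G(n,q)) & ~G(l,l) | ~G(k,k) | R(i))
The quantifier forall n sits under an even number of negations (counting the antecedent side of each →), so it remains universal.

universal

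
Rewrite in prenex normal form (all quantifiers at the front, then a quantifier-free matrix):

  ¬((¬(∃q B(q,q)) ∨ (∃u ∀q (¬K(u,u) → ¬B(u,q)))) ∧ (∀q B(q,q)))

First replace A → B with ¬A ∨ B.
  ¬((¬(∃q B(q,q)) ∨ (∃u ∀q (¬¬K(u,u) ∨ ¬B(u,q)))) ∧ (∀q B(q,q)))
Drive negations inward (¬∀x A ≡ ∃x ¬A, ¬∃x A ≡ ∀x ¬A, De Morgan for ∧/∨):
  (∃q B(q,q)) ∧ (∀u ∃q (¬K(u,u) ∧ B(u,q))) ∨ (∃q ¬B(q,q))
Standardize variables apart so no two quantifiers bind the same name: q↦s, q↦a.
  (∃q B(q,q)) ∧ (∀u ∃s (¬K(u,u) ∧ B(u,s))) ∨ (∃a ¬B(a,a))
Extract every quantifier outward, since the variables are now distinct and don't occur free across branches:
  ∃q ∀u ∃s ∃a (B(q,q) ∧ ¬K(u,u) ∧ B(u,s) ∨ ¬B(a,a))

∃q ∀u ∃s ∃a (B(q,q) ∧ ¬K(u,u) ∧ B(u,s) ∨ ¬B(a,a))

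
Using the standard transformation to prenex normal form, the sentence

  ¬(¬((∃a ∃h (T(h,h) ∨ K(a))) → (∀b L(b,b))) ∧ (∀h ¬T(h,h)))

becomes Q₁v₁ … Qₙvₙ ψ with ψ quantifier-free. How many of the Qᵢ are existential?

1

Rewrite implications/biconditionals: A → B as ¬A ∨ B.
  ¬(¬(¬(∃a ∃h (T(h,h) ∨ K(a))) ∨ (∀b L(b,b))) ∧ (∀h ¬T(h,h)))
Push ¬ through the quantifiers and connectives to reach negation normal form:
  (∀a ∀h (¬T(h,h) ∧ ¬K(a))) ∨ (∀b L(b,b)) ∨ (∃h T(h,h))
Give each quantifier a distinct variable: h↦x1.
  (∀a ∀h (¬T(h,h) ∧ ¬K(a))) ∨ (∀b L(b,b)) ∨ (∃x1 T(x1,x1))
Finally move all quantifiers to the prefix:
  ∀a ∀h ∀b ∃x1 (¬T(h,h) ∧ ¬K(a) ∨ L(b,b) ∨ T(x1,x1))
The prefix is ∀a ∀h ∀b ∃x1: 3 universal, 1 existential.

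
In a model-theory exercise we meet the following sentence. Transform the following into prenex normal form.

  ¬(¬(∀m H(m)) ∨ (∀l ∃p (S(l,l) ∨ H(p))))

∀m ∃l ∀p (H(m) ∧ ¬S(l,l) ∧ ¬H(p))

Move each ¬ inward, flipping quantifiers it crosses:
  (∀m H(m)) ∧ (∃l ∀p (¬S(l,l) ∧ ¬H(p)))
All bound variables are already distinct, so no renaming is needed.
Extract every quantifier outward, since the variables are now distinct and don't occur free across branches:
  ∀m ∃l ∀p (H(m) ∧ ¬S(l,l) ∧ ¬H(p))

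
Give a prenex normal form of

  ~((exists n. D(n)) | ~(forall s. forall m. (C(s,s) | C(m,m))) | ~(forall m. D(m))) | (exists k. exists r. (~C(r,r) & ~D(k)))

Drive negations inward (¬∀x A ≡ ∃x ¬A, ¬∃x A ≡ ∀x ¬A, De Morgan for ∧/∨):
  (forall n. ~D(n)) & (forall s. forall m. (C(s,s) | C(m,m))) & (forall m. D(m)) | (exists k. exists r. (~C(r,r) & ~D(k)))
Give each quantifier a distinct variable: m↦y1.
  (forall n. ~D(n)) & (forall s. forall m. (C(s,s) | C(m,m))) & (forall y1. D(y1)) | (exists k. exists r. (~C(r,r) & ~D(k)))
Extract every quantifier outward, since the variables are now distinct and don't occur free across branches:
  forall n. forall s. forall m. forall y1. exists k. exists r. (~D(n) & (C(s,s) | C(m,m)) & D(y1) | ~C(r,r) & ~D(k))

forall n. forall s. forall m. forall y1. exists k. exists r. (~D(n) & (C(s,s) | C(m,m)) & D(y1) | ~C(r,r) & ~D(k))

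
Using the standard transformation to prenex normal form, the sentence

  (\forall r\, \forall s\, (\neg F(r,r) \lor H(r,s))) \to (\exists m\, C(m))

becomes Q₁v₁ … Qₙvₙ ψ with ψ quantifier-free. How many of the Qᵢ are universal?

0

First replace A → B with ¬A ∨ B.
  \neg (\forall r\, \forall s\, (\neg F(r,r) \lor H(r,s))) \lor (\exists m\, C(m))
Push ¬ through the quantifiers and connectives to reach negation normal form:
  (\exists r\, \exists s\, (F(r,r) \land \neg H(r,s))) \lor (\exists m\, C(m))
Pull the quantifiers to the front (each side's bound variable is not free in the other side):
  \exists r\, \exists s\, \exists m\, (F(r,r) \land \neg H(r,s) \lor C(m))
The prefix is \exists r \exists s \exists m: 0 universal, 3 existential.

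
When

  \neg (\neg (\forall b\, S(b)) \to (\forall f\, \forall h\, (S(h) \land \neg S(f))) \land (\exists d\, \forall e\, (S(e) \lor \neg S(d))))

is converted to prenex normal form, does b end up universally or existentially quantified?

existential

First replace A → B with ¬A ∨ B.
  \neg (\neg \neg (\forall b\, S(b)) \lor (\forall f\, \forall h\, (S(h) \land \neg S(f))) \land (\exists d\, \forall e\, (S(e) \lor \neg S(d))))
Move each ¬ inward, flipping quantifiers it crosses:
  (\exists b\, \neg S(b)) \land ((\exists f\, \exists h\, (\neg S(h) \lor S(f))) \lor (\forall d\, \exists e\, (\neg S(e) \land S(d))))
Extract every quantifier outward, since the variables are now distinct and don't occur free across branches:
  \exists b\, \exists f\, \exists h\, \forall d\, \exists e\, (\neg S(b) \land (\neg S(h) \lor S(f) \lor \neg S(e) \land S(d)))
The quantifier \forall b sits under an odd number of negations (counting the antecedent side of each →), so it flips to \exists b.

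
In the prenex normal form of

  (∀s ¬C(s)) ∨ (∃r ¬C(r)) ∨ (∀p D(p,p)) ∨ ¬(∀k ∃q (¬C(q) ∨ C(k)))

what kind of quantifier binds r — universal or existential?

Move each ¬ inward, flipping quantifiers it crosses:
  (∀s ¬C(s)) ∨ (∃r ¬C(r)) ∨ (∀p D(p,p)) ∨ (∃k ∀q (C(q) ∧ ¬C(k)))
All bound variables are already distinct, so no renaming is needed.
Finally move all quantifiers to the prefix:
  ∀s ∃r ∀p ∃k ∀q (¬C(s) ∨ ¬C(r) ∨ D(p,p) ∨ C(q) ∧ ¬C(k))
The quantifier ∃r sits under an even number of negations, so it remains existential.

existential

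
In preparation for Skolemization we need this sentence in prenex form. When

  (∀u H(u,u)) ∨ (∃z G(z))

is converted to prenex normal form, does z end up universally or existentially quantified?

existential

Finally move all quantifiers to the prefix:
  ∀u ∃z (H(u,u) ∨ G(z))
The quantifier ∃z sits under an even number of negations, so it remains existential.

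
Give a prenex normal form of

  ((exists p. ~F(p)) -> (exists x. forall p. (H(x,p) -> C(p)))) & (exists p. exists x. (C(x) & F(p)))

forall p. exists x. forall x1. exists c. exists v1. ((F(p) | ~H(x,x1) | C(x1)) & C(v1) & F(c))

Eliminate → and ↔ using ¬ and ∨.
  (~(exists p. ~F(p)) | (exists x. forall p. (~H(x,p) | C(p)))) & (exists p. exists x. (C(x) & F(p)))
Move each ¬ inward, flipping quantifiers it crosses:
  ((forall p. F(p)) | (exists x. forall p. (~H(x,p) | C(p)))) & (exists p. exists x. (C(x) & F(p)))
Rename bound variables to avoid capture: p↦x1, p↦c, x↦v1.
  ((forall p. F(p)) | (exists x. forall x1. (~H(x,x1) | C(x1)))) & (exists c. exists v1. (C(v1) & F(c)))
Finally move all quantifiers to the prefix:
  forall p. exists x. forall x1. exists c. exists v1. ((F(p) | ~H(x,x1) | C(x1)) & C(v1) & F(c))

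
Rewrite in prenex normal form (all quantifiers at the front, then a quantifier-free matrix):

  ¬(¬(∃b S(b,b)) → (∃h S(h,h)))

∀b ∀h (¬S(b,b) ∧ ¬S(h,h))

Rewrite implications/biconditionals: A → B as ¬A ∨ B.
  ¬(¬¬(∃b S(b,b)) ∨ (∃h S(h,h)))
Drive negations inward (¬∀x A ≡ ∃x ¬A, ¬∃x A ≡ ∀x ¬A, De Morgan for ∧/∨):
  (∀b ¬S(b,b)) ∧ (∀h ¬S(h,h))
All bound variables are already distinct, so no renaming is needed.
Pull the quantifiers to the front (each side's bound variable is not free in the other side):
  ∀b ∀h (¬S(b,b) ∧ ¬S(h,h))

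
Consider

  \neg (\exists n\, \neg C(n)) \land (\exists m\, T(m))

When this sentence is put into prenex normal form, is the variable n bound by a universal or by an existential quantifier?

universal

Move each ¬ inward, flipping quantifiers it crosses:
  (\forall n\, C(n)) \land (\exists m\, T(m))
Extract every quantifier outward, since the variables are now distinct and don't occur free across branches:
  \forall n\, \exists m\, (C(n) \land T(m))
The quantifier \exists n sits under an odd number of negations, so it flips to \forall n.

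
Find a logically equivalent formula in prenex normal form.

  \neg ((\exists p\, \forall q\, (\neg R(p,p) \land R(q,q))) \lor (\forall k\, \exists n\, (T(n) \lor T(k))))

Push ¬ through the quantifiers and connectives to reach negation normal form:
  (\forall p\, \exists q\, (R(p,p) \lor \neg R(q,q))) \land (\exists k\, \forall n\, (\neg T(n) \land \neg T(k)))
All bound variables are already distinct, so no renaming is needed.
Extract every quantifier outward, since the variables are now distinct and don't occur free across branches:
  \forall p\, \exists q\, \exists k\, \forall n\, ((R(p,p) \lor \neg R(q,q)) \land \neg T(n) \land \neg T(k))

\forall p\, \exists q\, \exists k\, \forall n\, ((R(p,p) \lor \neg R(q,q)) \land \neg T(n) \land \neg T(k))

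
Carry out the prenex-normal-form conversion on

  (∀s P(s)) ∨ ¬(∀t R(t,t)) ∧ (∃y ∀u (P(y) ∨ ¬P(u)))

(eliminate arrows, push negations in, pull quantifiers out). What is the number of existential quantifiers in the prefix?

Drive negations inward (¬∀x A ≡ ∃x ¬A, ¬∃x A ≡ ∀x ¬A, De Morgan for ∧/∨):
  (∀s P(s)) ∨ (∃t ¬R(t,t)) ∧ (∃y ∀u (P(y) ∨ ¬P(u)))
All bound variables are already distinct, so no renaming is needed.
Finally move all quantifiers to the prefix:
  ∀s ∃t ∃y ∀u (P(s) ∨ ¬R(t,t) ∧ (P(y) ∨ ¬P(u)))
The prefix is ∀s ∃t ∃y ∀u: 2 universal, 2 existential.

2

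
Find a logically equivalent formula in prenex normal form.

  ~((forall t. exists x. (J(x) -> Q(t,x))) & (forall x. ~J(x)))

exists t. forall x. exists y. (J(x) & ~Q(t,x) | J(y))

Eliminate → and ↔ using ¬ and ∨.
  ~((forall t. exists x. (~J(x) | Q(t,x))) & (forall x. ~J(x)))
Push ¬ through the quantifiers and connectives to reach negation normal form:
  (exists t. forall x. (J(x) & ~Q(t,x))) | (exists x. J(x))
Give each quantifier a distinct variable: x↦y.
  (exists t. forall x. (J(x) & ~Q(t,x))) | (exists y. J(y))
Extract every quantifier outward, since the variables are now distinct and don't occur free across branches:
  exists t. forall x. exists y. (J(x) & ~Q(t,x) | J(y))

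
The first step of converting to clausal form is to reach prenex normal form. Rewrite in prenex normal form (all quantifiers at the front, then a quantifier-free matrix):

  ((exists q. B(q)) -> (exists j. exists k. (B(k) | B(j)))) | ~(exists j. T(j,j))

Eliminate → and ↔ using ¬ and ∨.
  ~(exists q. B(q)) | (exists j. exists k. (B(k) | B(j))) | ~(exists j. T(j,j))
Drive negations inward (¬∀x A ≡ ∃x ¬A, ¬∃x A ≡ ∀x ¬A, De Morgan for ∧/∨):
  (forall q. ~B(q)) | (exists j. exists k. (B(k) | B(j))) | (forall j. ~T(j,j))
Standardize variables apart so no two quantifiers bind the same name: j↦z.
  (forall q. ~B(q)) | (exists j. exists k. (B(k) | B(j))) | (forall z. ~T(z,z))
Extract every quantifier outward, since the variables are now distinct and don't occur free across branches:
  forall q. exists j. exists k. forall z. (~B(q) | B(k) | B(j) | ~T(z,z))

forall q. exists j. exists k. forall z. (~B(q) | B(k) | B(j) | ~T(z,z))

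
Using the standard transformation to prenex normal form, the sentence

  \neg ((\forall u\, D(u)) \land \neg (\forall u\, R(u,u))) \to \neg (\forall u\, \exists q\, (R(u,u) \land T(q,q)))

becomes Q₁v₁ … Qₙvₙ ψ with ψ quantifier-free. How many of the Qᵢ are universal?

Rewrite implications/biconditionals: A → B as ¬A ∨ B.
  \neg \neg ((\forall u\, D(u)) \land \neg (\forall u\, R(u,u))) \lor \neg (\forall u\, \exists q\, (R(u,u) \land T(q,q)))
Drive negations inward (¬∀x A ≡ ∃x ¬A, ¬∃x A ≡ ∀x ¬A, De Morgan for ∧/∨):
  (\forall u\, D(u)) \land (\exists u\, \neg R(u,u)) \lor (\exists u\, \forall q\, (\neg R(u,u) \lor \neg T(q,q)))
Give each quantifier a distinct variable: u↦z, u↦y.
  (\forall u\, D(u)) \land (\exists z\, \neg R(z,z)) \lor (\exists y\, \forall q\, (\neg R(y,y) \lor \neg T(q,q)))
Extract every quantifier outward, since the variables are now distinct and don't occur free across branches:
  \forall u\, \exists z\, \exists y\, \forall q\, (D(u) \land \neg R(z,z) \lor \neg R(y,y) \lor \neg T(q,q))
The prefix is \forall u \exists z \exists y \forall q: 2 universal, 2 existential.

2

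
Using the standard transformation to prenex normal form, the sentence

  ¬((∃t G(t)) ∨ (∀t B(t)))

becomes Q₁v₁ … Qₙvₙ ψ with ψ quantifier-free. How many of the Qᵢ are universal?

1

Move each ¬ inward, flipping quantifiers it crosses:
  (∀t ¬G(t)) ∧ (∃t ¬B(t))
Rename bound variables to avoid capture: t↦b.
  (∀t ¬G(t)) ∧ (∃b ¬B(b))
Pull the quantifiers to the front (each side's bound variable is not free in the other side):
  ∀t ∃b (¬G(t) ∧ ¬B(b))
The prefix is ∀t ∃b: 1 universal, 1 existential.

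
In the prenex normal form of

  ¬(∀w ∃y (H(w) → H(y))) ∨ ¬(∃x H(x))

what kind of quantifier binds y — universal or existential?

universal

First replace A → B with ¬A ∨ B.
  ¬(∀w ∃y (¬H(w) ∨ H(y))) ∨ ¬(∃x H(x))
Push ¬ through the quantifiers and connectives to reach negation normal form:
  (∃w ∀y (H(w) ∧ ¬H(y))) ∨ (∀x ¬H(x))
Finally move all quantifiers to the prefix:
  ∃w ∀y ∀x (H(w) ∧ ¬H(y) ∨ ¬H(x))
The quantifier ∃y sits under an odd number of negations (counting the antecedent side of each →), so it flips to ∀y.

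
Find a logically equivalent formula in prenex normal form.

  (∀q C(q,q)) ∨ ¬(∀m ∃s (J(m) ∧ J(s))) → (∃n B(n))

Rewrite implications/biconditionals: A → B as ¬A ∨ B.
  ¬((∀q C(q,q)) ∨ ¬(∀m ∃s (J(m) ∧ J(s)))) ∨ (∃n B(n))
Drive negations inward (¬∀x A ≡ ∃x ¬A, ¬∃x A ≡ ∀x ¬A, De Morgan for ∧/∨):
  (∃q ¬C(q,q)) ∧ (∀m ∃s (J(m) ∧ J(s))) ∨ (∃n B(n))
All bound variables are already distinct, so no renaming is needed.
Finally move all quantifiers to the prefix:
  ∃q ∀m ∃s ∃n (¬C(q,q) ∧ J(m) ∧ J(s) ∨ B(n))

∃q ∀m ∃s ∃n (¬C(q,q) ∧ J(m) ∧ J(s) ∨ B(n))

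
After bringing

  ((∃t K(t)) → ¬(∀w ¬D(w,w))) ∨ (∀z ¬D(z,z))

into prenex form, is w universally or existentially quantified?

First replace A → B with ¬A ∨ B.
  ¬(∃t K(t)) ∨ ¬(∀w ¬D(w,w)) ∨ (∀z ¬D(z,z))
Move each ¬ inward, flipping quantifiers it crosses:
  (∀t ¬K(t)) ∨ (∃w D(w,w)) ∨ (∀z ¬D(z,z))
Pull the quantifiers to the front (each side's bound variable is not free in the other side):
  ∀t ∃w ∀z (¬K(t) ∨ D(w,w) ∨ ¬D(z,z))
The quantifier ∀w sits under an odd number of negations (counting the antecedent side of each →), so it flips to ∃w.

existential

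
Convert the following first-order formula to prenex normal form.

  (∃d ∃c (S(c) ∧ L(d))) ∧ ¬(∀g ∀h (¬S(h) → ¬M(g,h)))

Eliminate → and ↔ using ¬ and ∨.
  (∃d ∃c (S(c) ∧ L(d))) ∧ ¬(∀g ∀h (¬¬S(h) ∨ ¬M(g,h)))
Push ¬ through the quantifiers and connectives to reach negation normal form:
  (∃d ∃c (S(c) ∧ L(d))) ∧ (∃g ∃h (¬S(h) ∧ M(g,h)))
Extract every quantifier outward, since the variables are now distinct and don't occur free across branches:
  ∃d ∃c ∃g ∃h (S(c) ∧ L(d) ∧ ¬S(h) ∧ M(g,h))

∃d ∃c ∃g ∃h (S(c) ∧ L(d) ∧ ¬S(h) ∧ M(g,h))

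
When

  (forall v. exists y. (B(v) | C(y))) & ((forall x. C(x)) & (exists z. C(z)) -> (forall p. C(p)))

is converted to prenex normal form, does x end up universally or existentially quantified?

Eliminate → and ↔ using ¬ and ∨.
  (forall v. exists y. (B(v) | C(y))) & (~((forall x. C(x)) & (exists z. C(z))) | (forall p. C(p)))
Drive negations inward (¬∀x A ≡ ∃x ¬A, ¬∃x A ≡ ∀x ¬A, De Morgan for ∧/∨):
  (forall v. exists y. (B(v) | C(y))) & ((exists x. ~C(x)) | (forall z. ~C(z)) | (forall p. C(p)))
Pull the quantifiers to the front (each side's bound variable is not free in the other side):
  forall v. exists y. exists x. forall z. forall p. ((B(v) | C(y)) & (~C(x) | ~C(z) | C(p)))
The quantifier forall x sits under an odd number of negations (counting the antecedent side of each →), so it flips to exists x.

existential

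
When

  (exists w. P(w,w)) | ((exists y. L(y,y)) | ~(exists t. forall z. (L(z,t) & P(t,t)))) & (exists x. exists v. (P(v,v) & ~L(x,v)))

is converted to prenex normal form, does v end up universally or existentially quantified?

Drive negations inward (¬∀x A ≡ ∃x ¬A, ¬∃x A ≡ ∀x ¬A, De Morgan for ∧/∨):
  (exists w. P(w,w)) | ((exists y. L(y,y)) | (forall t. exists z. (~L(z,t) | ~P(t,t)))) & (exists x. exists v. (P(v,v) & ~L(x,v)))
All bound variables are already distinct, so no renaming is needed.
Extract every quantifier outward, since the variables are now distinct and don't occur free across branches:
  exists w. exists y. forall t. exists z. exists x. exists v. (P(w,w) | (L(y,y) | ~L(z,t) | ~P(t,t)) & P(v,v) & ~L(x,v))
The quantifier exists v sits under an even number of negations, so it remains existential.

existential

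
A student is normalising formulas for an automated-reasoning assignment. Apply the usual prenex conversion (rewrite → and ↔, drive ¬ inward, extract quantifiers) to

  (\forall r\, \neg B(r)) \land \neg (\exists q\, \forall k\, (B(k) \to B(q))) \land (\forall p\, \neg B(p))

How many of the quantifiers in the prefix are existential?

1

Eliminate → and ↔ using ¬ and ∨.
  (\forall r\, \neg B(r)) \land \neg (\exists q\, \forall k\, (\neg B(k) \lor B(q))) \land (\forall p\, \neg B(p))
Drive negations inward (¬∀x A ≡ ∃x ¬A, ¬∃x A ≡ ∀x ¬A, De Morgan for ∧/∨):
  (\forall r\, \neg B(r)) \land (\forall q\, \exists k\, (B(k) \land \neg B(q))) \land (\forall p\, \neg B(p))
All bound variables are already distinct, so no renaming is needed.
Finally move all quantifiers to the prefix:
  \forall r\, \forall q\, \exists k\, \forall p\, (\neg B(r) \land B(k) \land \neg B(q) \land \neg B(p))
The prefix is \forall r \forall q \exists k \forall p: 3 universal, 1 existential.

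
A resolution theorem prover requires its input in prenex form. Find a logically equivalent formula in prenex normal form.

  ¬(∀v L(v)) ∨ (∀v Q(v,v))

Push ¬ through the quantifiers and connectives to reach negation normal form:
  (∃v ¬L(v)) ∨ (∀v Q(v,v))
Give each quantifier a distinct variable: v↦b.
  (∃v ¬L(v)) ∨ (∀b Q(b,b))
Pull the quantifiers to the front (each side's bound variable is not free in the other side):
  ∃v ∀b (¬L(v) ∨ Q(b,b))

∃v ∀b (¬L(v) ∨ Q(b,b))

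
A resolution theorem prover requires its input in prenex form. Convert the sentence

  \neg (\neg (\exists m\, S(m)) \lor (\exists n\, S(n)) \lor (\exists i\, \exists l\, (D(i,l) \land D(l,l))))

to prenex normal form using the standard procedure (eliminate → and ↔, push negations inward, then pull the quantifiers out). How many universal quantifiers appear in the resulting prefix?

Drive negations inward (¬∀x A ≡ ∃x ¬A, ¬∃x A ≡ ∀x ¬A, De Morgan for ∧/∨):
  (\exists m\, S(m)) \land (\forall n\, \neg S(n)) \land (\forall i\, \forall l\, (\neg D(i,l) \lor \neg D(l,l)))
All bound variables are already distinct, so no renaming is needed.
Pull the quantifiers to the front (each side's bound variable is not free in the other side):
  \exists m\, \forall n\, \forall i\, \forall l\, (S(m) \land \neg S(n) \land (\neg D(i,l) \lor \neg D(l,l)))
The prefix is \exists m \forall n \forall i \forall l: 3 universal, 1 existential.

3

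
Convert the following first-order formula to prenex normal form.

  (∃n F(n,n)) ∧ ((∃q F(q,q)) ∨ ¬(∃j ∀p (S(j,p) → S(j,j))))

Rewrite implications/biconditionals: A → B as ¬A ∨ B.
  (∃n F(n,n)) ∧ ((∃q F(q,q)) ∨ ¬(∃j ∀p (¬S(j,p) ∨ S(j,j))))
Drive negations inward (¬∀x A ≡ ∃x ¬A, ¬∃x A ≡ ∀x ¬A, De Morgan for ∧/∨):
  (∃n F(n,n)) ∧ ((∃q F(q,q)) ∨ (∀j ∃p (S(j,p) ∧ ¬S(j,j))))
All bound variables are already distinct, so no renaming is needed.
Finally move all quantifiers to the prefix:
  ∃n ∃q ∀j ∃p (F(n,n) ∧ (F(q,q) ∨ S(j,p) ∧ ¬S(j,j)))

∃n ∃q ∀j ∃p (F(n,n) ∧ (F(q,q) ∨ S(j,p) ∧ ¬S(j,j)))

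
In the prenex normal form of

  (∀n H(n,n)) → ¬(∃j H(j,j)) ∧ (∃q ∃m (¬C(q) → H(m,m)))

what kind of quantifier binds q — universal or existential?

existential

Rewrite implications/biconditionals: A → B as ¬A ∨ B.
  ¬(∀n H(n,n)) ∨ ¬(∃j H(j,j)) ∧ (∃q ∃m (¬¬C(q) ∨ H(m,m)))
Drive negations inward (¬∀x A ≡ ∃x ¬A, ¬∃x A ≡ ∀x ¬A, De Morgan for ∧/∨):
  (∃n ¬H(n,n)) ∨ (∀j ¬H(j,j)) ∧ (∃q ∃m (C(q) ∨ H(m,m)))
All bound variables are already distinct, so no renaming is needed.
Extract every quantifier outward, since the variables are now distinct and don't occur free across branches:
  ∃n ∀j ∃q ∃m (¬H(n,n) ∨ ¬H(j,j) ∧ (C(q) ∨ H(m,m)))
The quantifier ∃q sits under an even number of negations (counting the antecedent side of each →), so it remains existential.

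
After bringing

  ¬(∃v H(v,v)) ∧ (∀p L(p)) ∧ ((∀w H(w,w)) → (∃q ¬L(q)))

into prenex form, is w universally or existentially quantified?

First replace A → B with ¬A ∨ B.
  ¬(∃v H(v,v)) ∧ (∀p L(p)) ∧ (¬(∀w H(w,w)) ∨ (∃q ¬L(q)))
Move each ¬ inward, flipping quantifiers it crosses:
  (∀v ¬H(v,v)) ∧ (∀p L(p)) ∧ ((∃w ¬H(w,w)) ∨ (∃q ¬L(q)))
Pull the quantifiers to the front (each side's bound variable is not free in the other side):
  ∀v ∀p ∃w ∃q (¬H(v,v) ∧ L(p) ∧ (¬H(w,w) ∨ ¬L(q)))
The quantifier ∀w sits under an odd number of negations (counting the antecedent side of each →), so it flips to ∃w.

existential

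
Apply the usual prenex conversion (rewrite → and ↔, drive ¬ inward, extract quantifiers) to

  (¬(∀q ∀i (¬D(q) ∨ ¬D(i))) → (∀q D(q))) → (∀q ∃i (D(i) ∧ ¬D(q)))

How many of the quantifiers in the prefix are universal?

1

First replace A → B with ¬A ∨ B.
  ¬(¬¬(∀q ∀i (¬D(q) ∨ ¬D(i))) ∨ (∀q D(q))) ∨ (∀q ∃i (D(i) ∧ ¬D(q)))
Move each ¬ inward, flipping quantifiers it crosses:
  (∃q ∃i (D(q) ∧ D(i))) ∧ (∃q ¬D(q)) ∨ (∀q ∃i (D(i) ∧ ¬D(q)))
Give each quantifier a distinct variable: q↦u, q↦u1, i↦c.
  (∃q ∃i (D(q) ∧ D(i))) ∧ (∃u ¬D(u)) ∨ (∀u1 ∃c (D(c) ∧ ¬D(u1)))
Finally move all quantifiers to the prefix:
  ∃q ∃i ∃u ∀u1 ∃c (D(q) ∧ D(i) ∧ ¬D(u) ∨ D(c) ∧ ¬D(u1))
The prefix is ∃q ∃i ∃u ∀u1 ∃c: 1 universal, 4 existential.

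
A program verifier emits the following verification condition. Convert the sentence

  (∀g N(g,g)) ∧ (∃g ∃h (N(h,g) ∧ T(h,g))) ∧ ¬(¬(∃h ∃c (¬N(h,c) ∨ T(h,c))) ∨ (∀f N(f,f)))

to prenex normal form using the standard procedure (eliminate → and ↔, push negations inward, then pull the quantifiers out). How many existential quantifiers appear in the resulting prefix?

5

Drive negations inward (¬∀x A ≡ ∃x ¬A, ¬∃x A ≡ ∀x ¬A, De Morgan for ∧/∨):
  (∀g N(g,g)) ∧ (∃g ∃h (N(h,g) ∧ T(h,g))) ∧ (∃h ∃c (¬N(h,c) ∨ T(h,c))) ∧ (∃f ¬N(f,f))
Standardize variables apart so no two quantifiers bind the same name: g↦w, h↦r.
  (∀g N(g,g)) ∧ (∃w ∃h (N(h,w) ∧ T(h,w))) ∧ (∃r ∃c (¬N(r,c) ∨ T(r,c))) ∧ (∃f ¬N(f,f))
Pull the quantifiers to the front (each side's bound variable is not free in the other side):
  ∀g ∃w ∃h ∃r ∃c ∃f (N(g,g) ∧ N(h,w) ∧ T(h,w) ∧ (¬N(r,c) ∨ T(r,c)) ∧ ¬N(f,f))
The prefix is ∀g ∃w ∃h ∃r ∃c ∃f: 1 universal, 5 existential.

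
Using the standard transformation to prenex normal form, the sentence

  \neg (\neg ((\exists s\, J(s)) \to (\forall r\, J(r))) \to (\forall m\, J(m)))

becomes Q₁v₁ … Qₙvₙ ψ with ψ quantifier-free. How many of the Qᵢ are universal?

0

Rewrite implications/biconditionals: A → B as ¬A ∨ B.
  \neg (\neg \neg (\neg (\exists s\, J(s)) \lor (\forall r\, J(r))) \lor (\forall m\, J(m)))
Drive negations inward (¬∀x A ≡ ∃x ¬A, ¬∃x A ≡ ∀x ¬A, De Morgan for ∧/∨):
  (\exists s\, J(s)) \land (\exists r\, \neg J(r)) \land (\exists m\, \neg J(m))
Pull the quantifiers to the front (each side's bound variable is not free in the other side):
  \exists s\, \exists r\, \exists m\, (J(s) \land \neg J(r) \land \neg J(m))
The prefix is \exists s \exists r \exists m: 0 universal, 3 existential.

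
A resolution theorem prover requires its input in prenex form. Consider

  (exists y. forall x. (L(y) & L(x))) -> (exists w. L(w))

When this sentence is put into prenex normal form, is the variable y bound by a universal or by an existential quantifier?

universal

Eliminate → and ↔ using ¬ and ∨.
  ~(exists y. forall x. (L(y) & L(x))) | (exists w. L(w))
Move each ¬ inward, flipping quantifiers it crosses:
  (forall y. exists x. (~L(y) | ~L(x))) | (exists w. L(w))
All bound variables are already distinct, so no renaming is needed.
Pull the quantifiers to the front (each side's bound variable is not free in the other side):
  forall y. exists x. exists w. (~L(y) | ~L(x) | L(w))
The quantifier exists y sits under an odd number of negations (counting the antecedent side of each →), so it flips to forall y.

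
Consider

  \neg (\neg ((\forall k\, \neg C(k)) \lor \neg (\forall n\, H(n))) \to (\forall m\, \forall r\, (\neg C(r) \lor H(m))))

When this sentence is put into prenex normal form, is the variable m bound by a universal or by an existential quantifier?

existential

First replace A → B with ¬A ∨ B.
  \neg (\neg \neg ((\forall k\, \neg C(k)) \lor \neg (\forall n\, H(n))) \lor (\forall m\, \forall r\, (\neg C(r) \lor H(m))))
Drive negations inward (¬∀x A ≡ ∃x ¬A, ¬∃x A ≡ ∀x ¬A, De Morgan for ∧/∨):
  (\exists k\, C(k)) \land (\forall n\, H(n)) \land (\exists m\, \exists r\, (C(r) \land \neg H(m)))
Extract every quantifier outward, since the variables are now distinct and don't occur free across branches:
  \exists k\, \forall n\, \exists m\, \exists r\, (C(k) \land H(n) \land C(r) \land \neg H(m))
The quantifier \forall m sits under an odd number of negations (counting the antecedent side of each →), so it flips to \exists m.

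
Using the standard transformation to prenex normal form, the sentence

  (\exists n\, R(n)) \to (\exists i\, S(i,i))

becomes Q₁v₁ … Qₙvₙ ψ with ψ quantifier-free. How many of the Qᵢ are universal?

1

First replace A → B with ¬A ∨ B.
  \neg (\exists n\, R(n)) \lor (\exists i\, S(i,i))
Drive negations inward (¬∀x A ≡ ∃x ¬A, ¬∃x A ≡ ∀x ¬A, De Morgan for ∧/∨):
  (\forall n\, \neg R(n)) \lor (\exists i\, S(i,i))
Finally move all quantifiers to the prefix:
  \forall n\, \exists i\, (\neg R(n) \lor S(i,i))
The prefix is \forall n \exists i: 1 universal, 1 existential.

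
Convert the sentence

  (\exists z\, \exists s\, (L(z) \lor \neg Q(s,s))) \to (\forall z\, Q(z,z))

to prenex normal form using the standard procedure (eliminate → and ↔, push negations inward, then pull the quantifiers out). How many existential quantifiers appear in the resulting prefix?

First replace A → B with ¬A ∨ B.
  \neg (\exists z\, \exists s\, (L(z) \lor \neg Q(s,s))) \lor (\forall z\, Q(z,z))
Drive negations inward (¬∀x A ≡ ∃x ¬A, ¬∃x A ≡ ∀x ¬A, De Morgan for ∧/∨):
  (\forall z\, \forall s\, (\neg L(z) \land Q(s,s))) \lor (\forall z\, Q(z,z))
Standardize variables apart so no two quantifiers bind the same name: z↦v1.
  (\forall z\, \forall s\, (\neg L(z) \land Q(s,s))) \lor (\forall v1\, Q(v1,v1))
Pull the quantifiers to the front (each side's bound variable is not free in the other side):
  \forall z\, \forall s\, \forall v1\, (\neg L(z) \land Q(s,s) \lor Q(v1,v1))
The prefix is \forall z \forall s \forall v1: 3 universal, 0 existential.

0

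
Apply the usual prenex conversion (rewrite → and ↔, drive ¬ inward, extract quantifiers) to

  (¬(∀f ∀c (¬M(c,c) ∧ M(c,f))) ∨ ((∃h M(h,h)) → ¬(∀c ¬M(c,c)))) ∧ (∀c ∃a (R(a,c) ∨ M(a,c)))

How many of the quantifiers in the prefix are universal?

Rewrite implications/biconditionals: A → B as ¬A ∨ B.
  (¬(∀f ∀c (¬M(c,c) ∧ M(c,f))) ∨ ¬(∃h M(h,h)) ∨ ¬(∀c ¬M(c,c))) ∧ (∀c ∃a (R(a,c) ∨ M(a,c)))
Drive negations inward (¬∀x A ≡ ∃x ¬A, ¬∃x A ≡ ∀x ¬A, De Morgan for ∧/∨):
  ((∃f ∃c (M(c,c) ∨ ¬M(c,f))) ∨ (∀h ¬M(h,h)) ∨ (∃c M(c,c))) ∧ (∀c ∃a (R(a,c) ∨ M(a,c)))
Rename bound variables to avoid capture: c↦z1, c↦u1.
  ((∃f ∃c (M(c,c) ∨ ¬M(c,f))) ∨ (∀h ¬M(h,h)) ∨ (∃z1 M(z1,z1))) ∧ (∀u1 ∃a (R(a,u1) ∨ M(a,u1)))
Pull the quantifiers to the front (each side's bound variable is not free in the other side):
  ∃f ∃c ∀h ∃z1 ∀u1 ∃a ((M(c,c) ∨ ¬M(c,f) ∨ ¬M(h,h) ∨ M(z1,z1)) ∧ (R(a,u1) ∨ M(a,u1)))
The prefix is ∃f ∃c ∀h ∃z1 ∀u1 ∃a: 2 universal, 4 existential.

2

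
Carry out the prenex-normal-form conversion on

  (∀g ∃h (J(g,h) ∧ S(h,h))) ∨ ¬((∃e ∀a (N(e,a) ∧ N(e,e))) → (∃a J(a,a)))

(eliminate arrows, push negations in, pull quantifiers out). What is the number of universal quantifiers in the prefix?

First replace A → B with ¬A ∨ B.
  (∀g ∃h (J(g,h) ∧ S(h,h))) ∨ ¬(¬(∃e ∀a (N(e,a) ∧ N(e,e))) ∨ (∃a J(a,a)))
Push ¬ through the quantifiers and connectives to reach negation normal form:
  (∀g ∃h (J(g,h) ∧ S(h,h))) ∨ (∃e ∀a (N(e,a) ∧ N(e,e))) ∧ (∀a ¬J(a,a))
Rename bound variables to avoid capture: a↦u.
  (∀g ∃h (J(g,h) ∧ S(h,h))) ∨ (∃e ∀a (N(e,a) ∧ N(e,e))) ∧ (∀u ¬J(u,u))
Finally move all quantifiers to the prefix:
  ∀g ∃h ∃e ∀a ∀u (J(g,h) ∧ S(h,h) ∨ N(e,a) ∧ N(e,e) ∧ ¬J(u,u))
The prefix is ∀g ∃h ∃e ∀a ∀u: 3 universal, 2 existential.

3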